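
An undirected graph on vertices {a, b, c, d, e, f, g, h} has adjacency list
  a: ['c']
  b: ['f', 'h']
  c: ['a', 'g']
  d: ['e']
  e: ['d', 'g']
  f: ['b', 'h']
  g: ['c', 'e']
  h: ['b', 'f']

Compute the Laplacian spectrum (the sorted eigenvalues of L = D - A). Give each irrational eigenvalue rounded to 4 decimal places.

With the vertex order [a, b, c, d, e, f, g, h], the degrees are [1, 2, 2, 1, 2, 2, 2, 2], giving D = diag(1, 2, 2, 1, 2, 2, 2, 2) and L = D - A. Since every row of L sums to 0, the all-ones vector is in the kernel and 0 is an eigenvalue. The 2 zero eigenvalues correspond to the 2 connected components. The largest eigenvalue, 3.6180, is at most the vertex count 8. There are 2 zeros in the spectrum, matching the 2 components.

[0, 0, 0.3820, 1.3820, 2.6180, 3, 3, 3.6180]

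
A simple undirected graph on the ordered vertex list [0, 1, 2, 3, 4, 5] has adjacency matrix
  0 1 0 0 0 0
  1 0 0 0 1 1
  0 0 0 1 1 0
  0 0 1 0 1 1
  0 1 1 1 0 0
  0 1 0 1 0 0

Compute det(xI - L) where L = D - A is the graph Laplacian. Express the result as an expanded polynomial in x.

Reading degrees in the order [0, 1, 2, 3, 4, 5] gives [1, 3, 2, 3, 3, 2]; set D = diag(1, 3, 2, 3, 3, 2) and form L = D - A. L has integer entries, so p(x) = det(xI - L) has integer coefficients. Expanding the determinant yields x^6 - 14x^5 + 73x^4 - 174x^3 + 184x^2 - 66x. The coefficient of x^5 equals -trace(L) = -14, matching the sum of degrees. There is one zero in the spectrum, matching the 1 component.

x^6 - 14x^5 + 73x^4 - 174x^3 + 184x^2 - 66x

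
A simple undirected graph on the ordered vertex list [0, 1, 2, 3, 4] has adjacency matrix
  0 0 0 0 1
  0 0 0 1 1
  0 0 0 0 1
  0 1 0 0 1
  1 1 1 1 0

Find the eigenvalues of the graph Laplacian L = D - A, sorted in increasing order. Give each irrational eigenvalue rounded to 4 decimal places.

Reading degrees in the order [0, 1, 2, 3, 4] gives [1, 2, 1, 2, 4]; set D = diag(1, 2, 1, 2, 4) and form L = D - A. Since every row of L sums to 0, the all-ones vector is in the kernel and 0 is an eigenvalue. The single zero eigenvalue shows the graph is connected. The eigenvalues sum to 10, which equals trace(L) = 2|E|.

[0, 1, 1, 3, 5]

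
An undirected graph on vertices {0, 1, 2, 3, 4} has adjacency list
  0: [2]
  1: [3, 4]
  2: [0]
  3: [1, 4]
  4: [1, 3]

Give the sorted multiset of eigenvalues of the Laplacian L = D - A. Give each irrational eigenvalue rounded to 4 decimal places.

[0, 0, 2, 3, 3]

Reading degrees in the order [0, 1, 2, 3, 4] gives [1, 2, 1, 2, 2]; set D = diag(1, 2, 1, 2, 2) and form L = D - A. L is symmetric positive semidefinite, so every eigenvalue is real and nonnegative. The 2 zero eigenvalues correspond to the 2 connected components. There are 2 zeros in the spectrum, matching the 2 components.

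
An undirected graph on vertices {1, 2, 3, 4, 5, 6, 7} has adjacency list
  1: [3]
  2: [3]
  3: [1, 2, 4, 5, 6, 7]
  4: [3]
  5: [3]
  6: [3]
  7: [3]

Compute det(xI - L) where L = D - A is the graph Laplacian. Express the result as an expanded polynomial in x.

x^7 - 12x^6 + 45x^5 - 80x^4 + 75x^3 - 36x^2 + 7x

Each diagonal entry of L is the vertex degree and each off-diagonal entry is -1 where an edge is present, 0 otherwise; in the order [1, 2, 3, 4, 5, 6, 7] the diagonal is [1, 1, 6, 1, 1, 1, 1]. Computing det(xI - L) by cofactor expansion (or equivalently via sum-over-permutations) gives x^7 - 12x^6 + 45x^5 - 80x^4 + 75x^3 - 36x^2 + 7x. The constant term is 0 because L is singular (the all-ones vector lies in its kernel). The largest eigenvalue, 7, is at most the vertex count 7. By the matrix-tree theorem the graph has (1/7) * product of the nonzero eigenvalues = 1 spanning tree.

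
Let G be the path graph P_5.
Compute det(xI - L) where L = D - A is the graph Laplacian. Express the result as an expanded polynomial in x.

The graph has 5 vertices and degree multiset [2, 2, 2, 1, 1]; D is the diagonal matrix of degrees and L = D - A. L has integer entries, so p(x) = det(xI - L) has integer coefficients. Expanding the determinant yields x^5 - 8x^4 + 21x^3 - 20x^2 + 5x. Since p(0) = det(-L) = 0, x divides p(x). The eigenvalues sum to 8, which equals trace(L) = 2|E|. There is one zero in the spectrum, matching the 1 component.

x^5 - 8x^4 + 21x^3 - 20x^2 + 5x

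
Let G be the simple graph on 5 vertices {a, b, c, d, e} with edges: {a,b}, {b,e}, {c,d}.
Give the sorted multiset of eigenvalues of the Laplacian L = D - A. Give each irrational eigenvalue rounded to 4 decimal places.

With the vertex order [a, b, c, d, e], the degrees are [1, 2, 1, 1, 1], giving D = diag(1, 2, 1, 1, 1) and L = D - A. Diagonalising L (or applying a numerical eigensolver to the 5x5 matrix) gives the spectrum above. The 2 zero eigenvalues correspond to the 2 connected components. The largest eigenvalue, 3, is at most the vertex count 5.

[0, 0, 1, 2, 3]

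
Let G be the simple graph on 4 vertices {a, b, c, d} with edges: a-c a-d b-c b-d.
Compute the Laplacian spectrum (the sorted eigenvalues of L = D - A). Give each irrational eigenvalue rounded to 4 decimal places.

Each diagonal entry of L is the vertex degree and each off-diagonal entry is -1 where an edge is present, 0 otherwise; in the order [a, b, c, d] the diagonal is [2, 2, 2, 2]. Since every row of L sums to 0, the all-ones vector is in the kernel and 0 is an eigenvalue. The eigenvalues sum to 8, which equals trace(L) = 2|E|. By the matrix-tree theorem the graph has (1/4) * product of the nonzero eigenvalues = 4 spanning trees.

[0, 2, 2, 4]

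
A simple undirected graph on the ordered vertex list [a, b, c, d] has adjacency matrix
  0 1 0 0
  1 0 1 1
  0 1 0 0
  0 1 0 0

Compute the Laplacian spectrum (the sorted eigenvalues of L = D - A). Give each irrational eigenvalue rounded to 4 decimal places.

[0, 1, 1, 4]

Reading degrees in the order [a, b, c, d] gives [1, 3, 1, 1]; set D = diag(1, 3, 1, 1) and form L = D - A. Since every row of L sums to 0, the all-ones vector is in the kernel and 0 is an eigenvalue. The single zero eigenvalue shows the graph is connected. There is one zero in the spectrum, matching the 1 component.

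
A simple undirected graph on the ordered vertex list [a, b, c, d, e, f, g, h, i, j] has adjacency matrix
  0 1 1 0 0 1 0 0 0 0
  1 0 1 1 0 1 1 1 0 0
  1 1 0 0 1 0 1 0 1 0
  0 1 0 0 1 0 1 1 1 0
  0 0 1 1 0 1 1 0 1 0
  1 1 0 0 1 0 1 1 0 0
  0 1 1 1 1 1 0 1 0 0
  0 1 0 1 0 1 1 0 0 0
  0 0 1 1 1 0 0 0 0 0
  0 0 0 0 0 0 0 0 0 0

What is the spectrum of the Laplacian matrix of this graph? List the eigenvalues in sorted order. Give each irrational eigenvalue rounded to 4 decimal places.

Each diagonal entry of L is the vertex degree and each off-diagonal entry is -1 where an edge is present, 0 otherwise; in the order [a, b, c, d, e, f, g, h, i, j] the diagonal is [3, 6, 5, 5, 5, 5, 6, 4, 3, 0]. Diagonalising L (or applying a numerical eigensolver to the 10x10 matrix) gives the spectrum above. The 2 zero eigenvalues correspond to the 2 connected components. There are 2 zeros in the spectrum, matching the 2 components.

[0, 0, 2.2754, 2.8312, 4.6309, 5.1977, 5.5059, 6.3807, 7.3355, 7.8426]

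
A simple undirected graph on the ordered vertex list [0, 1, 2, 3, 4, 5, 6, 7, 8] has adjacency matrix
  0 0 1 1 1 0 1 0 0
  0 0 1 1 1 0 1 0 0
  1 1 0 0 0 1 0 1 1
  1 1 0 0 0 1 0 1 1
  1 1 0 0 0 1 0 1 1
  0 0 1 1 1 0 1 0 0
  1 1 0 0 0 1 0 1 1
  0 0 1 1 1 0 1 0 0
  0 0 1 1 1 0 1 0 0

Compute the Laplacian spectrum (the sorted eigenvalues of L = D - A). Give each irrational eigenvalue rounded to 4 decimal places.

[0, 4, 4, 4, 4, 5, 5, 5, 9]

With the vertex order [0, 1, 2, 3, 4, 5, 6, 7, 8], the degrees are [4, 4, 5, 5, 5, 4, 5, 4, 4], giving D = diag(4, 4, 5, 5, 5, 4, 5, 4, 4) and L = D - A. L is symmetric positive semidefinite, so every eigenvalue is real and nonnegative. The single zero eigenvalue shows the graph is connected. By the matrix-tree theorem the graph has (1/9) * product of the nonzero eigenvalues = 32000 spanning trees. The largest eigenvalue, 9, is at most the vertex count 9.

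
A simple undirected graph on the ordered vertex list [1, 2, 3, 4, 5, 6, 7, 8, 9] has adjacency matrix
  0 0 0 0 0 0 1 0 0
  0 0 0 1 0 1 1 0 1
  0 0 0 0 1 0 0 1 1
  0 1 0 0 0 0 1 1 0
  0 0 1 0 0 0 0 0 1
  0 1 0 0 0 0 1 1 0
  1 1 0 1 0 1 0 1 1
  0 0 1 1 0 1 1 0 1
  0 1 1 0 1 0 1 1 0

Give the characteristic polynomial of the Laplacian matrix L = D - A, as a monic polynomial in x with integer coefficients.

x^9 - 32x^8 + 429x^7 - 3130x^6 + 13501x^5 - 34938x^4 + 52328x^3 - 40830x^2 + 12555x

Each diagonal entry of L is the vertex degree and each off-diagonal entry is -1 where an edge is present, 0 otherwise; in the order [1, 2, 3, 4, 5, 6, 7, 8, 9] the diagonal is [1, 4, 3, 3, 2, 3, 6, 5, 5]. Computing det(xI - L) by cofactor expansion (or equivalently via sum-over-permutations) gives x^9 - 32x^8 + 429x^7 - 3130x^6 + 13501x^5 - 34938x^4 + 52328x^3 - 40830x^2 + 12555x. The coefficient of x^8 equals -trace(L) = -32, matching the sum of degrees. The eigenvalues sum to 32, which equals trace(L) = 2|E|.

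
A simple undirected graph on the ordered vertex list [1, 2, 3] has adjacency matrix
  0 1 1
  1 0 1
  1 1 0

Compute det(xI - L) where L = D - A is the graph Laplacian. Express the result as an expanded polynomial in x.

Reading degrees in the order [1, 2, 3] gives [2, 2, 2]; set D = diag(2, 2, 2) and form L = D - A. Computing det(xI - L) by cofactor expansion (or equivalently via sum-over-permutations) gives x^3 - 6x^2 + 9x. The constant term is 0 because L is singular (the all-ones vector lies in its kernel). The eigenvalues sum to 6, which equals trace(L) = 2|E|.

x^3 - 6x^2 + 9x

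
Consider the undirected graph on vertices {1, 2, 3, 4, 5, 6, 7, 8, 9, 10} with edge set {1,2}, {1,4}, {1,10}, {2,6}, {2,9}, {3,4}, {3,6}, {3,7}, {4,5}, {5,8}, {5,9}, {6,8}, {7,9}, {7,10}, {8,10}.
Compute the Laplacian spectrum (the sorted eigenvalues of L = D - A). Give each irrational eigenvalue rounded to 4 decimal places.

[0, 2, 2, 2, 2, 2, 5, 5, 5, 5]

Reading degrees in the order [1, 2, 3, 4, 5, 6, 7, 8, 9, 10] gives [3, 3, 3, 3, 3, 3, 3, 3, 3, 3]; set D = diag(3, 3, 3, 3, 3, 3, 3, 3, 3, 3) and form L = D - A. L is symmetric positive semidefinite, so every eigenvalue is real and nonnegative.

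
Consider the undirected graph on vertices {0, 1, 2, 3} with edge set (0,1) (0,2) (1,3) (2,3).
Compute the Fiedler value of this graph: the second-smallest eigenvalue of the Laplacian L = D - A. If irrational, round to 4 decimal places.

Each diagonal entry of L is the vertex degree and each off-diagonal entry is -1 where an edge is present, 0 otherwise; in the order [0, 1, 2, 3] the diagonal is [2, 2, 2, 2]. The smallest Laplacian eigenvalue is always 0. The next one, lambda_2 = 2, measures how hard the graph is to disconnect: larger values mean better connectivity. There is one zero in the spectrum, matching the 1 component.

2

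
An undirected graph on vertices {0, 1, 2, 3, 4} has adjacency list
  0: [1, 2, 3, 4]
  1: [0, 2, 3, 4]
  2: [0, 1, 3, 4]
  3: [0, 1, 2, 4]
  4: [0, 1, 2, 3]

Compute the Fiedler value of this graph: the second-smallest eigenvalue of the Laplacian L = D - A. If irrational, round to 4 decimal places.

With the vertex order [0, 1, 2, 3, 4], the degrees are [4, 4, 4, 4, 4], giving D = diag(4, 4, 4, 4, 4) and L = D - A. The sorted Laplacian eigenvalues are [0, 5, 5, 5, 5]; the algebraic connectivity is the second entry, 5. By the matrix-tree theorem the graph has (1/5) * product of the nonzero eigenvalues = 125 spanning trees.

5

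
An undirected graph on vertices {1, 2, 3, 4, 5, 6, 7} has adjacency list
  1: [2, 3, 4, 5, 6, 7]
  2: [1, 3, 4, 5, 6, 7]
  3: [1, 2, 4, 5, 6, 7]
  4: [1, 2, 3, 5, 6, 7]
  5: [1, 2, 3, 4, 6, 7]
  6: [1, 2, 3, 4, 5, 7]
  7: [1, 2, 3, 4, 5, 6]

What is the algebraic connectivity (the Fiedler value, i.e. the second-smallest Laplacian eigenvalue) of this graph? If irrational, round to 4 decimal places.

7

Each diagonal entry of L is the vertex degree and each off-diagonal entry is -1 where an edge is present, 0 otherwise; in the order [1, 2, 3, 4, 5, 6, 7] the diagonal is [6, 6, 6, 6, 6, 6, 6]. The sorted Laplacian eigenvalues are [0, 7, 7, 7, 7, 7, 7]; the algebraic connectivity is the second entry, 7. The eigenvalues sum to 42, which equals trace(L) = 2|E|. The largest eigenvalue, 7, is at most the vertex count 7.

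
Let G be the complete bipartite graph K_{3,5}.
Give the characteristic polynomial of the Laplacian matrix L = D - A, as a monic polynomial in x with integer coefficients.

The graph has 8 vertices and degree multiset [5, 5, 5, 3, 3, 3, 3, 3]; D is the diagonal matrix of degrees and L = D - A. L has integer entries, so p(x) = det(xI - L) has integer coefficients. Expanding the determinant yields x^8 - 30x^7 + 375x^6 - 2540x^5 + 10095x^4 - 23598x^3 + 30105x^2 - 16200x. The constant term is 0 because L is singular (the all-ones vector lies in its kernel). By the matrix-tree theorem the graph has (1/8) * product of the nonzero eigenvalues = 2025 spanning trees.

x^8 - 30x^7 + 375x^6 - 2540x^5 + 10095x^4 - 23598x^3 + 30105x^2 - 16200x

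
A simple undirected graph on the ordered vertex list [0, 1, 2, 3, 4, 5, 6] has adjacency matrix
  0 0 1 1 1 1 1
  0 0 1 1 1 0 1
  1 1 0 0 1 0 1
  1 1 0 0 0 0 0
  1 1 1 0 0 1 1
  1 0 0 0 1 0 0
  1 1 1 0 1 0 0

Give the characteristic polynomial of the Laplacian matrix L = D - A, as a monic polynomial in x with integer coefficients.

x^7 - 26x^6 + 272x^5 - 1456x^4 + 4172x^3 - 6014x^2 + 3395x

Each diagonal entry of L is the vertex degree and each off-diagonal entry is -1 where an edge is present, 0 otherwise; in the order [0, 1, 2, 3, 4, 5, 6] the diagonal is [5, 4, 4, 2, 5, 2, 4]. Computing det(xI - L) by cofactor expansion (or equivalently via sum-over-permutations) gives x^7 - 26x^6 + 272x^5 - 1456x^4 + 4172x^3 - 6014x^2 + 3395x. The coefficient of x^6 equals -trace(L) = -26, matching the sum of degrees. The eigenvalues sum to 26, which equals trace(L) = 2|E|.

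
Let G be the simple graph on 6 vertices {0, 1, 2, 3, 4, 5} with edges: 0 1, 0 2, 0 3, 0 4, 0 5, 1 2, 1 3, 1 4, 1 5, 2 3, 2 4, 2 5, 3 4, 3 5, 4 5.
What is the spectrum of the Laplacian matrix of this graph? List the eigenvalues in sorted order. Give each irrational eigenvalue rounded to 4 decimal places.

With the vertex order [0, 1, 2, 3, 4, 5], the degrees are [5, 5, 5, 5, 5, 5], giving D = diag(5, 5, 5, 5, 5, 5) and L = D - A. L is symmetric positive semidefinite, so every eigenvalue is real and nonnegative. The single zero eigenvalue shows the graph is connected.

[0, 6, 6, 6, 6, 6]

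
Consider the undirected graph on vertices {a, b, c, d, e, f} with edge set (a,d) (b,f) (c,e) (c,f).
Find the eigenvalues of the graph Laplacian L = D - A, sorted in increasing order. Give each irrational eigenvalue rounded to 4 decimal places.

Each diagonal entry of L is the vertex degree and each off-diagonal entry is -1 where an edge is present, 0 otherwise; in the order [a, b, c, d, e, f] the diagonal is [1, 1, 2, 1, 1, 2]. Since every row of L sums to 0, the all-ones vector is in the kernel and 0 is an eigenvalue. The 2 zero eigenvalues correspond to the 2 connected components. There are 2 zeros in the spectrum, matching the 2 components.

[0, 0, 0.5858, 2, 2, 3.4142]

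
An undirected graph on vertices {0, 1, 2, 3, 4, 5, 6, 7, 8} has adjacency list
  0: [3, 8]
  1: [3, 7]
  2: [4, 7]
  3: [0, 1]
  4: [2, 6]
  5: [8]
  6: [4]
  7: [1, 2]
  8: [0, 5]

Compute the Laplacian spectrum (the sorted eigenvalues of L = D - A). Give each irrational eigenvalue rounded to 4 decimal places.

[0, 0.1206, 0.4679, 1, 1.6527, 2.3473, 3, 3.5321, 3.8794]

With the vertex order [0, 1, 2, 3, 4, 5, 6, 7, 8], the degrees are [2, 2, 2, 2, 2, 1, 1, 2, 2], giving D = diag(2, 2, 2, 2, 2, 1, 1, 2, 2) and L = D - A. L is symmetric positive semidefinite, so every eigenvalue is real and nonnegative. The single zero eigenvalue shows the graph is connected. There is one zero in the spectrum, matching the 1 component. The eigenvalues sum to 16, which equals trace(L) = 2|E|.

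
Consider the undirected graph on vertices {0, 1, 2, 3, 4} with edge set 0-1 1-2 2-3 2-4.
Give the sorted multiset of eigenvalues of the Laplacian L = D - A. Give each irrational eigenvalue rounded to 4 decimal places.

[0, 0.5188, 1, 2.3111, 4.1701]

Each diagonal entry of L is the vertex degree and each off-diagonal entry is -1 where an edge is present, 0 otherwise; in the order [0, 1, 2, 3, 4] the diagonal is [1, 2, 3, 1, 1]. L is symmetric positive semidefinite, so every eigenvalue is real and nonnegative. The single zero eigenvalue shows the graph is connected.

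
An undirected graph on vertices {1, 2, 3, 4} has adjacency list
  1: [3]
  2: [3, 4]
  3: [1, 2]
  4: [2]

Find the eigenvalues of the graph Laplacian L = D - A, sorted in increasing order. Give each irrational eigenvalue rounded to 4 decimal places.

Reading degrees in the order [1, 2, 3, 4] gives [1, 2, 2, 1]; set D = diag(1, 2, 2, 1) and form L = D - A. Diagonalising L (or applying a numerical eigensolver to the 4x4 matrix) gives the spectrum above. The single zero eigenvalue shows the graph is connected. By the matrix-tree theorem the graph has (1/4) * product of the nonzero eigenvalues = 1 spanning tree.

[0, 0.5858, 2, 3.4142]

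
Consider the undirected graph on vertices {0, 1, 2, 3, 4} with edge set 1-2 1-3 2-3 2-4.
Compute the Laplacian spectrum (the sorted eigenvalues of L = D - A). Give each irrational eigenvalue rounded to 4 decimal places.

[0, 0, 1, 3, 4]

Reading degrees in the order [0, 1, 2, 3, 4] gives [0, 2, 3, 2, 1]; set D = diag(0, 2, 3, 2, 1) and form L = D - A. Since every row of L sums to 0, the all-ones vector is in the kernel and 0 is an eigenvalue. The 2 zero eigenvalues correspond to the 2 connected components. The eigenvalues sum to 8, which equals trace(L) = 2|E|.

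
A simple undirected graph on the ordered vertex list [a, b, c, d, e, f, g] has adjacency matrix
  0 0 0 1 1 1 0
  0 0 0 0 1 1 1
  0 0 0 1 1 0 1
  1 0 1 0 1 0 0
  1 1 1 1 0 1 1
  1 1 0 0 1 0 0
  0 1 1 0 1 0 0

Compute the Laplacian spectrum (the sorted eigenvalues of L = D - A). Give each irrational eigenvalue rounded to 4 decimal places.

[0, 2, 2, 4, 4, 5, 7]

With the vertex order [a, b, c, d, e, f, g], the degrees are [3, 3, 3, 3, 6, 3, 3], giving D = diag(3, 3, 3, 3, 6, 3, 3) and L = D - A. Diagonalising L (or applying a numerical eigensolver to the 7x7 matrix) gives the spectrum above. The eigenvalues sum to 24, which equals trace(L) = 2|E|.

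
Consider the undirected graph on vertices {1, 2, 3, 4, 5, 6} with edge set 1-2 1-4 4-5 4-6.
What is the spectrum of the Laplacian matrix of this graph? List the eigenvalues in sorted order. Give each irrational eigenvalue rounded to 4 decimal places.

Reading degrees in the order [1, 2, 3, 4, 5, 6] gives [2, 1, 0, 3, 1, 1]; set D = diag(2, 1, 0, 3, 1, 1) and form L = D - A. L is symmetric positive semidefinite, so every eigenvalue is real and nonnegative. The 2 zero eigenvalues correspond to the 2 connected components. The eigenvalues sum to 8, which equals trace(L) = 2|E|. There are 2 zeros in the spectrum, matching the 2 components.

[0, 0, 0.5188, 1, 2.3111, 4.1701]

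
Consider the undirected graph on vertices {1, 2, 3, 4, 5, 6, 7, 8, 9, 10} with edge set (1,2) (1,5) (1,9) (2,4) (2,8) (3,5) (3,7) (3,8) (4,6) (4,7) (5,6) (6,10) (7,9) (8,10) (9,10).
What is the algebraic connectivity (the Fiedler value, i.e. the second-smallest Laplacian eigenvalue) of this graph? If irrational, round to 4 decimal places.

Each diagonal entry of L is the vertex degree and each off-diagonal entry is -1 where an edge is present, 0 otherwise; in the order [1, 2, 3, 4, 5, 6, 7, 8, 9, 10] the diagonal is [3, 3, 3, 3, 3, 3, 3, 3, 3, 3]. The sorted Laplacian eigenvalues are [0, 2, 2, 2, 2, 2, 5, 5, 5, 5]; the algebraic connectivity is the second entry, 2. The eigenvalues sum to 30, which equals trace(L) = 2|E|.

2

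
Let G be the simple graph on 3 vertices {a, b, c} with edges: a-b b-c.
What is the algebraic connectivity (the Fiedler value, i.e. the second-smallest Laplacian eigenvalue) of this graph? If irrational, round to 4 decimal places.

1

Each diagonal entry of L is the vertex degree and each off-diagonal entry is -1 where an edge is present, 0 otherwise; in the order [a, b, c] the diagonal is [1, 2, 1]. Computing the eigenvalues of L and sorting gives [0, 1, 3]. The Fiedler value lambda_2 = 1 is strictly positive, so the graph is connected. The largest eigenvalue, 3, is at most the vertex count 3. There is one zero in the spectrum, matching the 1 component.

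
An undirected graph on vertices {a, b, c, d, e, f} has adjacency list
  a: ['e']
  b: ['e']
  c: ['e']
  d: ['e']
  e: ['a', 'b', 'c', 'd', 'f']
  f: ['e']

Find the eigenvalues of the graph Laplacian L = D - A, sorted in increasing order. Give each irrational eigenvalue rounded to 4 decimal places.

Reading degrees in the order [a, b, c, d, e, f] gives [1, 1, 1, 1, 5, 1]; set D = diag(1, 1, 1, 1, 5, 1) and form L = D - A. Since every row of L sums to 0, the all-ones vector is in the kernel and 0 is an eigenvalue.

[0, 1, 1, 1, 1, 6]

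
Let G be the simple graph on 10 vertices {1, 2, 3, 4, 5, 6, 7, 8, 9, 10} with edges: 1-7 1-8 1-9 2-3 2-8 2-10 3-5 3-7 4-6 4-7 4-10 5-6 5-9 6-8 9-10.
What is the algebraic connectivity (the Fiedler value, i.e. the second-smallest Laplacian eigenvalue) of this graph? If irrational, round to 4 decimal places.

2

Reading degrees in the order [1, 2, 3, 4, 5, 6, 7, 8, 9, 10] gives [3, 3, 3, 3, 3, 3, 3, 3, 3, 3]; set D = diag(3, 3, 3, 3, 3, 3, 3, 3, 3, 3) and form L = D - A. The sorted Laplacian eigenvalues are [0, 2, 2, 2, 2, 2, 5, 5, 5, 5]; the algebraic connectivity is the second entry, 2.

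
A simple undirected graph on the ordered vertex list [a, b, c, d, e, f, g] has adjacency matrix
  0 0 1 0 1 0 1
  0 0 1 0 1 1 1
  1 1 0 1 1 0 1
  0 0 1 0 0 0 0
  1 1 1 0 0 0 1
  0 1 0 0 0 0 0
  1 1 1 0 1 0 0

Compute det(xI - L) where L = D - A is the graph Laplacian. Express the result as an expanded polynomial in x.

x^7 - 22x^6 + 189x^5 - 794x^4 + 1663x^3 - 1570x^2 + 525x

With the vertex order [a, b, c, d, e, f, g], the degrees are [3, 4, 5, 1, 4, 1, 4], giving D = diag(3, 4, 5, 1, 4, 1, 4) and L = D - A. L has integer entries, so p(x) = det(xI - L) has integer coefficients. Expanding the determinant yields x^7 - 22x^6 + 189x^5 - 794x^4 + 1663x^3 - 1570x^2 + 525x. The coefficient of x^6 equals -trace(L) = -22, matching the sum of degrees. The largest eigenvalue, 6.0823, is at most the vertex count 7. By the matrix-tree theorem the graph has (1/7) * product of the nonzero eigenvalues = 75 spanning trees.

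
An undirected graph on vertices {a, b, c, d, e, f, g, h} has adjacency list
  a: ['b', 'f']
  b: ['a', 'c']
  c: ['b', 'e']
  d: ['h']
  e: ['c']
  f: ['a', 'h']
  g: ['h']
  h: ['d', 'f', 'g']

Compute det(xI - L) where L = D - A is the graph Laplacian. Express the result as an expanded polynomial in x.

x^8 - 14x^7 + 77x^6 - 212x^5 + 309x^4 - 232x^3 + 79x^2 - 8x

With the vertex order [a, b, c, d, e, f, g, h], the degrees are [2, 2, 2, 1, 1, 2, 1, 3], giving D = diag(2, 2, 2, 1, 1, 2, 1, 3) and L = D - A. Computing det(xI - L) by cofactor expansion (or equivalently via sum-over-permutations) gives x^8 - 14x^7 + 77x^6 - 212x^5 + 309x^4 - 232x^3 + 79x^2 - 8x. The coefficient of x^7 equals -trace(L) = -14, matching the sum of degrees. There is one zero in the spectrum, matching the 1 component.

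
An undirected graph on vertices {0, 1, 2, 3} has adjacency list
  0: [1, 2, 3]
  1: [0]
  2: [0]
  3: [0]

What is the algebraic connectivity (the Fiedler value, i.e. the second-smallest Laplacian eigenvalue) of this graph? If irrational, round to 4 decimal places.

1

Reading degrees in the order [0, 1, 2, 3] gives [3, 1, 1, 1]; set D = diag(3, 1, 1, 1) and form L = D - A. The smallest Laplacian eigenvalue is always 0. The next one, lambda_2 = 1, measures how hard the graph is to disconnect: larger values mean better connectivity. There is one zero in the spectrum, matching the 1 component. The eigenvalues sum to 6, which equals trace(L) = 2|E|.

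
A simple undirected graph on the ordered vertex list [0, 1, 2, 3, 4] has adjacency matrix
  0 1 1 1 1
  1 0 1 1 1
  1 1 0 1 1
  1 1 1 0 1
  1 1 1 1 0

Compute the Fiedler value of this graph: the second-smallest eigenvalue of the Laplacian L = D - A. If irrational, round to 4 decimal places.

5

Each diagonal entry of L is the vertex degree and each off-diagonal entry is -1 where an edge is present, 0 otherwise; in the order [0, 1, 2, 3, 4] the diagonal is [4, 4, 4, 4, 4]. The sorted Laplacian eigenvalues are [0, 5, 5, 5, 5]; the algebraic connectivity is the second entry, 5. There is one zero in the spectrum, matching the 1 component.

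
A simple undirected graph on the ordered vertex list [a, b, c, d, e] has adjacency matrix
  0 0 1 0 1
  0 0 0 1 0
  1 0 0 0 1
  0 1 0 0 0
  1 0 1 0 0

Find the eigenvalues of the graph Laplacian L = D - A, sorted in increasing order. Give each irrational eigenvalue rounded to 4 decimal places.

Each diagonal entry of L is the vertex degree and each off-diagonal entry is -1 where an edge is present, 0 otherwise; in the order [a, b, c, d, e] the diagonal is [2, 1, 2, 1, 2]. L is symmetric positive semidefinite, so every eigenvalue is real and nonnegative. The 2 zero eigenvalues correspond to the 2 connected components. The eigenvalues sum to 8, which equals trace(L) = 2|E|.

[0, 0, 2, 3, 3]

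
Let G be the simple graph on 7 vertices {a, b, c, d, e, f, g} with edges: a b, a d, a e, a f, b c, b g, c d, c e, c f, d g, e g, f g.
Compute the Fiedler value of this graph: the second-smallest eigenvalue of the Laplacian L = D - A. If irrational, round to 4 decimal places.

3

With the vertex order [a, b, c, d, e, f, g], the degrees are [4, 3, 4, 3, 3, 3, 4], giving D = diag(4, 3, 4, 3, 3, 3, 4) and L = D - A. The smallest Laplacian eigenvalue is always 0. The next one, lambda_2 = 3, measures how hard the graph is to disconnect: larger values mean better connectivity. By the matrix-tree theorem the graph has (1/7) * product of the nonzero eigenvalues = 432 spanning trees. The eigenvalues sum to 24, which equals trace(L) = 2|E|.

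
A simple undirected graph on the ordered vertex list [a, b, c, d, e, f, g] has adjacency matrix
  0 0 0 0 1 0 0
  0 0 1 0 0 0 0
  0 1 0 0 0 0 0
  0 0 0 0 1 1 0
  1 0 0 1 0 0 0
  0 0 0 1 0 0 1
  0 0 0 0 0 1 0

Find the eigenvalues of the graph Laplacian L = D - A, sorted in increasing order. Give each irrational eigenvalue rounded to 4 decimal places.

[0, 0, 0.3820, 1.3820, 2, 2.6180, 3.6180]

With the vertex order [a, b, c, d, e, f, g], the degrees are [1, 1, 1, 2, 2, 2, 1], giving D = diag(1, 1, 1, 2, 2, 2, 1) and L = D - A. The multiplicity of 0 as a Laplacian eigenvalue equals the number of connected components. The 2 zero eigenvalues correspond to the 2 connected components. The largest eigenvalue, 3.6180, is at most the vertex count 7.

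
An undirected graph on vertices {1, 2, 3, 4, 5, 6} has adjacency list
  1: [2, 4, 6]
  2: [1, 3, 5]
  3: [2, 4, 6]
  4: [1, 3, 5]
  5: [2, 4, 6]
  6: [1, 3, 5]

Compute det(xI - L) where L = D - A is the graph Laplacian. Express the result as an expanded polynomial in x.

With the vertex order [1, 2, 3, 4, 5, 6], the degrees are [3, 3, 3, 3, 3, 3], giving D = diag(3, 3, 3, 3, 3, 3) and L = D - A. L has integer entries, so p(x) = det(xI - L) has integer coefficients. Expanding the determinant yields x^6 - 18x^5 + 126x^4 - 432x^3 + 729x^2 - 486x. Since p(0) = det(-L) = 0, x divides p(x). The eigenvalues sum to 18, which equals trace(L) = 2|E|.

x^6 - 18x^5 + 126x^4 - 432x^3 + 729x^2 - 486x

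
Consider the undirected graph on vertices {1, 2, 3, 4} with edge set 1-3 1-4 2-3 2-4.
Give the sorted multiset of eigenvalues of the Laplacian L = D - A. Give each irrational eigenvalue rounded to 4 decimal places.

[0, 2, 2, 4]

Each diagonal entry of L is the vertex degree and each off-diagonal entry is -1 where an edge is present, 0 otherwise; in the order [1, 2, 3, 4] the diagonal is [2, 2, 2, 2]. The multiplicity of 0 as a Laplacian eigenvalue equals the number of connected components. The single zero eigenvalue shows the graph is connected.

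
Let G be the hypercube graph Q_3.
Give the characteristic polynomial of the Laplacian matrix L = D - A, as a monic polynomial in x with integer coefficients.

The graph has 8 vertices and degree multiset [3, 3, 3, 3, 3, 3, 3, 3]; D is the diagonal matrix of degrees and L = D - A. L has integer entries, so p(x) = det(xI - L) has integer coefficients. Expanding the determinant yields x^8 - 24x^7 + 240x^6 - 1296x^5 + 4080x^4 - 7488x^3 + 7424x^2 - 3072x. Since p(0) = det(-L) = 0, x divides p(x).

x^8 - 24x^7 + 240x^6 - 1296x^5 + 4080x^4 - 7488x^3 + 7424x^2 - 3072x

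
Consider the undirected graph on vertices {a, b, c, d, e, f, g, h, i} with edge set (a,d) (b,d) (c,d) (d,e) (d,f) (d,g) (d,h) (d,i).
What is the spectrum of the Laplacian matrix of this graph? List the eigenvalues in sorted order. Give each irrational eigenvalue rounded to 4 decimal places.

[0, 1, 1, 1, 1, 1, 1, 1, 9]

Reading degrees in the order [a, b, c, d, e, f, g, h, i] gives [1, 1, 1, 8, 1, 1, 1, 1, 1]; set D = diag(1, 1, 1, 8, 1, 1, 1, 1, 1) and form L = D - A. The multiplicity of 0 as a Laplacian eigenvalue equals the number of connected components. The eigenvalues sum to 16, which equals trace(L) = 2|E|. The largest eigenvalue, 9, is at most the vertex count 9.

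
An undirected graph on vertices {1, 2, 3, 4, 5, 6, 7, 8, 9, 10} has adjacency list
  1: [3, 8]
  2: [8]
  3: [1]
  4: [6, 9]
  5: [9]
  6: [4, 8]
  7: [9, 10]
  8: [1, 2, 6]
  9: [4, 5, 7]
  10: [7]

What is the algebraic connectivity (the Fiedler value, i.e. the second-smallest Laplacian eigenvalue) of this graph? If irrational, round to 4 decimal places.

0.1277

Each diagonal entry of L is the vertex degree and each off-diagonal entry is -1 where an edge is present, 0 otherwise; in the order [1, 2, 3, 4, 5, 6, 7, 8, 9, 10] the diagonal is [2, 1, 1, 2, 1, 2, 2, 3, 3, 1]. Computing the eigenvalues of L and sorting gives [0, 0.1277, 0.5188, 0.6297, 1, 2, 2.3111, 2.7968, 4.1701, 4.4458]. The Fiedler value lambda_2 = 0.1277 is strictly positive, so the graph is connected. The eigenvalues sum to 18, which equals trace(L) = 2|E|.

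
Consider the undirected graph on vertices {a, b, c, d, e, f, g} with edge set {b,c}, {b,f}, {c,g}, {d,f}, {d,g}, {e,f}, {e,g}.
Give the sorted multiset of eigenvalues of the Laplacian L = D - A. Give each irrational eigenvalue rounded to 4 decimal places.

[0, 0, 1.2679, 2, 2, 4, 4.7321]

With the vertex order [a, b, c, d, e, f, g], the degrees are [0, 2, 2, 2, 2, 3, 3], giving D = diag(0, 2, 2, 2, 2, 3, 3) and L = D - A. L is symmetric positive semidefinite, so every eigenvalue is real and nonnegative. The 2 zero eigenvalues correspond to the 2 connected components. The largest eigenvalue, 4.7321, is at most the vertex count 7.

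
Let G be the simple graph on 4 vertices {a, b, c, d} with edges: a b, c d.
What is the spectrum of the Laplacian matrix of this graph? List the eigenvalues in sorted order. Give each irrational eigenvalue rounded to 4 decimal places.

[0, 0, 2, 2]

With the vertex order [a, b, c, d], the degrees are [1, 1, 1, 1], giving D = diag(1, 1, 1, 1) and L = D - A. The multiplicity of 0 as a Laplacian eigenvalue equals the number of connected components. The 2 zero eigenvalues correspond to the 2 connected components. The largest eigenvalue, 2, is at most the vertex count 4.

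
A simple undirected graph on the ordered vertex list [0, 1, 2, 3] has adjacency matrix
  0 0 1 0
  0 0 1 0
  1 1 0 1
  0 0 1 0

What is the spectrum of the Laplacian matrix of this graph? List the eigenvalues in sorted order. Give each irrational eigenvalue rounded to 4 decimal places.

[0, 1, 1, 4]

Each diagonal entry of L is the vertex degree and each off-diagonal entry is -1 where an edge is present, 0 otherwise; in the order [0, 1, 2, 3] the diagonal is [1, 1, 3, 1]. L is symmetric positive semidefinite, so every eigenvalue is real and nonnegative.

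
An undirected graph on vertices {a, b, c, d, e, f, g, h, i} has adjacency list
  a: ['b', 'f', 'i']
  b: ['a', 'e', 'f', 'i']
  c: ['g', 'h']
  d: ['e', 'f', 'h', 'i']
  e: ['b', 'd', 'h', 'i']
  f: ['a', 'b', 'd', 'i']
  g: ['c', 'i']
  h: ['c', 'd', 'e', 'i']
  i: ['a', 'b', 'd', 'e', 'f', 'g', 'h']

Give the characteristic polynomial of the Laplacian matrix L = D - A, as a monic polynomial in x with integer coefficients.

With the vertex order [a, b, c, d, e, f, g, h, i], the degrees are [3, 4, 2, 4, 4, 4, 2, 4, 7], giving D = diag(3, 4, 2, 4, 4, 4, 2, 4, 7) and L = D - A. L has integer entries, so p(x) = det(xI - L) has integer coefficients. Expanding the determinant yields x^9 - 34x^8 + 488x^7 - 3852x^6 + 18220x^5 - 52594x^4 + 89758x^3 - 81780x^2 + 29808x. Since p(0) = det(-L) = 0, x divides p(x). There is one zero in the spectrum, matching the 1 component.

x^9 - 34x^8 + 488x^7 - 3852x^6 + 18220x^5 - 52594x^4 + 89758x^3 - 81780x^2 + 29808x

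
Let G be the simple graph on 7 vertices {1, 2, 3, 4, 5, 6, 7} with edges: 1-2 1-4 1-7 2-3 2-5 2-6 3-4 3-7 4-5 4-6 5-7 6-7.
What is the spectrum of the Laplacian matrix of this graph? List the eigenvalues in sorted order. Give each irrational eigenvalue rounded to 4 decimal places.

[0, 3, 3, 3, 4, 4, 7]

Reading degrees in the order [1, 2, 3, 4, 5, 6, 7] gives [3, 4, 3, 4, 3, 3, 4]; set D = diag(3, 4, 3, 4, 3, 3, 4) and form L = D - A. The multiplicity of 0 as a Laplacian eigenvalue equals the number of connected components.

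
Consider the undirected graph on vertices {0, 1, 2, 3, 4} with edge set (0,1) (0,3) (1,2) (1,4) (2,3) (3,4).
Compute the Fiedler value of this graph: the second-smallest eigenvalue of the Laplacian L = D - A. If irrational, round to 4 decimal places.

Reading degrees in the order [0, 1, 2, 3, 4] gives [2, 3, 2, 3, 2]; set D = diag(2, 3, 2, 3, 2) and form L = D - A. Computing the eigenvalues of L and sorting gives [0, 2, 2, 3, 5]. The Fiedler value lambda_2 = 2 is strictly positive, so the graph is connected. There is one zero in the spectrum, matching the 1 component.

2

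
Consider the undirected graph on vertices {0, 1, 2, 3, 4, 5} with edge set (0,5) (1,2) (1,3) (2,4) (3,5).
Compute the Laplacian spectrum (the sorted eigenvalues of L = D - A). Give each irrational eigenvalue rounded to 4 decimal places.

[0, 0.2679, 1, 2, 3, 3.7321]

Reading degrees in the order [0, 1, 2, 3, 4, 5] gives [1, 2, 2, 2, 1, 2]; set D = diag(1, 2, 2, 2, 1, 2) and form L = D - A. L is symmetric positive semidefinite, so every eigenvalue is real and nonnegative.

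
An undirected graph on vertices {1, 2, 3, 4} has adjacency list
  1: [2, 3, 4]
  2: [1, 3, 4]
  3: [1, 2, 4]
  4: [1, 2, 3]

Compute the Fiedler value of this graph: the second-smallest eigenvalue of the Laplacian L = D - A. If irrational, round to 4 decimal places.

Each diagonal entry of L is the vertex degree and each off-diagonal entry is -1 where an edge is present, 0 otherwise; in the order [1, 2, 3, 4] the diagonal is [3, 3, 3, 3]. The sorted Laplacian eigenvalues are [0, 4, 4, 4]; the algebraic connectivity is the second entry, 4.

4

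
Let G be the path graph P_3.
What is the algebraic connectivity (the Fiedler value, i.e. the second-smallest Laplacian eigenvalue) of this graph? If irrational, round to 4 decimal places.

1

The graph has 3 vertices and degree multiset [2, 1, 1]; D is the diagonal matrix of degrees and L = D - A. Computing the eigenvalues of L and sorting gives [0, 1, 3]. The Fiedler value lambda_2 = 1 is strictly positive, so the graph is connected.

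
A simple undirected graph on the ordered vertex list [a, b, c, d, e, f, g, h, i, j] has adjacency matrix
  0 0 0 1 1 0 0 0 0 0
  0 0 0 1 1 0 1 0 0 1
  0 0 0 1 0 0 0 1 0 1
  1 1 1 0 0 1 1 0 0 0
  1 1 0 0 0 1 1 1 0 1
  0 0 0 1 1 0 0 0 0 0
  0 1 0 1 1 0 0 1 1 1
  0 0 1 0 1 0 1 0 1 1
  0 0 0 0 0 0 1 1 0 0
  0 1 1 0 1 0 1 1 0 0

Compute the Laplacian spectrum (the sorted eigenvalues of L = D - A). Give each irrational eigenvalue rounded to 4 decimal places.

Reading degrees in the order [a, b, c, d, e, f, g, h, i, j] gives [2, 4, 3, 5, 6, 2, 6, 5, 2, 5]; set D = diag(2, 4, 3, 5, 6, 2, 6, 5, 2, 5) and form L = D - A. Diagonalising L (or applying a numerical eigensolver to the 10x10 matrix) gives the spectrum above. The single zero eigenvalue shows the graph is connected. The eigenvalues sum to 40, which equals trace(L) = 2|E|. By the matrix-tree theorem the graph has (1/10) * product of the nonzero eigenvalues = 16224 spanning trees.

[0, 1.3793, 2, 2.1767, 3.0550, 4.3143, 5.8180, 6.3838, 7.1132, 7.7597]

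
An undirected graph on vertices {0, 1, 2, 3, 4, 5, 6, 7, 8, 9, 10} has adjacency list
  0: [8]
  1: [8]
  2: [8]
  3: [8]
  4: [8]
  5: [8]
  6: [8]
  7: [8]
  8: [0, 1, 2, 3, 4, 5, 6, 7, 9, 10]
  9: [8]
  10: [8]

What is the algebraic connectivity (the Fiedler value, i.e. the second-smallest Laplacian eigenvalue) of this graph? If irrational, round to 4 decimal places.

With the vertex order [0, 1, 2, 3, 4, 5, 6, 7, 8, 9, 10], the degrees are [1, 1, 1, 1, 1, 1, 1, 1, 10, 1, 1], giving D = diag(1, 1, 1, 1, 1, 1, 1, 1, 10, 1, 1) and L = D - A. The sorted Laplacian eigenvalues are [0, 1, 1, 1, 1, 1, 1, 1, 1, 1, 11]; the algebraic connectivity is the second entry, 1. By the matrix-tree theorem the graph has (1/11) * product of the nonzero eigenvalues = 1 spanning tree.

1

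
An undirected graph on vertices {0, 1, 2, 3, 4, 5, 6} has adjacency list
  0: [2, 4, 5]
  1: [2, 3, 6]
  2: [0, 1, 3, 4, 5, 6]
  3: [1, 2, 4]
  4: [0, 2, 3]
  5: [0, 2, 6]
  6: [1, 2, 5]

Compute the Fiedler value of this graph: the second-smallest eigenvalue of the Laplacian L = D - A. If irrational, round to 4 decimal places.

2

Each diagonal entry of L is the vertex degree and each off-diagonal entry is -1 where an edge is present, 0 otherwise; in the order [0, 1, 2, 3, 4, 5, 6] the diagonal is [3, 3, 6, 3, 3, 3, 3]. The smallest Laplacian eigenvalue is always 0. The next one, lambda_2 = 2, measures how hard the graph is to disconnect: larger values mean better connectivity.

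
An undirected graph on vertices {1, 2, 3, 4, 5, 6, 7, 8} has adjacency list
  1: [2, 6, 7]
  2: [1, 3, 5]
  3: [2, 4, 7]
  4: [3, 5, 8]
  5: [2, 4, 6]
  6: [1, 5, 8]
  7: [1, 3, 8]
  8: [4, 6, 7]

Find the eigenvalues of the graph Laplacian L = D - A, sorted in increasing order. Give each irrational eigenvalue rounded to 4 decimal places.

Each diagonal entry of L is the vertex degree and each off-diagonal entry is -1 where an edge is present, 0 otherwise; in the order [1, 2, 3, 4, 5, 6, 7, 8] the diagonal is [3, 3, 3, 3, 3, 3, 3, 3]. Diagonalising L (or applying a numerical eigensolver to the 8x8 matrix) gives the spectrum above. The single zero eigenvalue shows the graph is connected. By the matrix-tree theorem the graph has (1/8) * product of the nonzero eigenvalues = 384 spanning trees.

[0, 2, 2, 2, 4, 4, 4, 6]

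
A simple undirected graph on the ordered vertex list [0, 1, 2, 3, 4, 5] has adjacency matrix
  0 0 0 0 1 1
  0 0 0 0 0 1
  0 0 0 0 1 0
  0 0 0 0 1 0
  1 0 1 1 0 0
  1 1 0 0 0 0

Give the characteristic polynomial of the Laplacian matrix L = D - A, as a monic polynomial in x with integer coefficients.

With the vertex order [0, 1, 2, 3, 4, 5], the degrees are [2, 1, 1, 1, 3, 2], giving D = diag(2, 1, 1, 1, 3, 2) and L = D - A. L has integer entries, so p(x) = det(xI - L) has integer coefficients. Expanding the determinant yields x^6 - 10x^5 + 35x^4 - 52x^3 + 32x^2 - 6x. The constant term is 0 because L is singular (the all-ones vector lies in its kernel). The eigenvalues sum to 10, which equals trace(L) = 2|E|.

x^6 - 10x^5 + 35x^4 - 52x^3 + 32x^2 - 6x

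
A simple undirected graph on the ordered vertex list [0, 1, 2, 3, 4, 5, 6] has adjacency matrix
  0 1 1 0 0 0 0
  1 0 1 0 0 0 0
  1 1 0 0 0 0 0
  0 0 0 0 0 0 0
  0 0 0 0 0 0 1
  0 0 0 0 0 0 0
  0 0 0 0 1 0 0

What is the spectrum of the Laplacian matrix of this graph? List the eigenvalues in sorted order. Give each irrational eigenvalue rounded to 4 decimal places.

[0, 0, 0, 0, 2, 3, 3]

Each diagonal entry of L is the vertex degree and each off-diagonal entry is -1 where an edge is present, 0 otherwise; in the order [0, 1, 2, 3, 4, 5, 6] the diagonal is [2, 2, 2, 0, 1, 0, 1]. The multiplicity of 0 as a Laplacian eigenvalue equals the number of connected components. The 4 zero eigenvalues correspond to the 4 connected components. There are 4 zeros in the spectrum, matching the 4 components.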